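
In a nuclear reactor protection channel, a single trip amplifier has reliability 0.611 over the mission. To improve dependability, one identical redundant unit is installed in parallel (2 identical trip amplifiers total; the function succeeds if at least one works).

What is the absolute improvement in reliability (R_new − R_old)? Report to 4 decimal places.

0.2377

R_before = 0.611
R_after = 1 − (1 − 0.611)^2 = 0.8487
ΔR = 0.8487 − 0.611 = 0.2377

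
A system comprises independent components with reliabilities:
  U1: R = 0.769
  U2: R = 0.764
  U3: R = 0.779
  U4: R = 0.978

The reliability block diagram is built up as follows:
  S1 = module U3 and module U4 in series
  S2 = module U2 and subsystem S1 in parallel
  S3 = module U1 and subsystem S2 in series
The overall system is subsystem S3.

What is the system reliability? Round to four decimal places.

Series (U3 and U4): 0.779000 × 0.978000 = 0.761862
Parallel (U2 and [0.761862]): 1 − (1 − 0.764000)(1 − 0.761862) = 0.943799
Series (U1 and [0.943799]): 0.769000 × 0.943799 = 0.7258

0.7258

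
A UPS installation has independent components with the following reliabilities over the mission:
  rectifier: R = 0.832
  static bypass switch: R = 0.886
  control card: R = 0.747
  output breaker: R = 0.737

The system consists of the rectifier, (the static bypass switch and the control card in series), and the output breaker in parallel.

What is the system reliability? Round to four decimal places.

0.9851

Series (static bypass switch and control card): 0.886000 × 0.747000 = 0.661842
Parallel (rectifier, [0.661842], and output breaker): 1 − (1 − 0.832000)(1 − 0.661842)(1 − 0.737000) = 0.9851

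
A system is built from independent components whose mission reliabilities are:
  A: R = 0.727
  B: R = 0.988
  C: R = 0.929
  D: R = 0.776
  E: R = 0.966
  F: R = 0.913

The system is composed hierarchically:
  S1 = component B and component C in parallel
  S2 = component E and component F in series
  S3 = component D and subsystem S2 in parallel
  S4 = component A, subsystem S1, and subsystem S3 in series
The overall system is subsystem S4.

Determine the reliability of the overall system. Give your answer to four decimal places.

0.7072

Parallel (B and C): 1 − (1 − 0.988000)(1 − 0.929000) = 0.999148
Series (E and F): 0.966000 × 0.913000 = 0.881958
Parallel (D and [0.881958]): 1 − (1 − 0.776000)(1 − 0.881958) = 0.973559
Series (A, [0.999148], and [0.973559]): 0.727000 × 0.999148 × 0.973559 = 0.7072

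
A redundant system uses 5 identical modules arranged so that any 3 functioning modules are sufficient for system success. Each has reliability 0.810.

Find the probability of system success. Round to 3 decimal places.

0.949

R = Σ_{i=3}^{5} C(5,i) p^i (1−p)^{5−i} with p = 0.810
C(5,3)·0.810^3·0.190^2 = 0.19185
C(5,4)·0.810^4·0.190^1 = 0.40894
C(5,5)·0.810^5·0.190^0 = 0.34868
Sum = 0.949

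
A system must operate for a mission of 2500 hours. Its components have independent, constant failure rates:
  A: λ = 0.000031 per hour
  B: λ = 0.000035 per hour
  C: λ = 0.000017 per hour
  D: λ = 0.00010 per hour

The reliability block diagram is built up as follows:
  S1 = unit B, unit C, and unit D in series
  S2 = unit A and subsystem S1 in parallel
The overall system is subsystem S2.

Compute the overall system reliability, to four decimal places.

R(A) = exp(−0.000031 × 2500) = 0.925427
R(B) = exp(−0.000035 × 2500) = 0.916219
R(C) = exp(−0.000017 × 2500) = 0.958390
R(D) = exp(−0.00010 × 2500) = 0.778801
Series (B, C, and D): 0.916219 × 0.958390 × 0.778801 = 0.683861
Parallel (A and [0.683861]): 1 − (1 − 0.925427)(1 − 0.683861) = 0.9764

0.9764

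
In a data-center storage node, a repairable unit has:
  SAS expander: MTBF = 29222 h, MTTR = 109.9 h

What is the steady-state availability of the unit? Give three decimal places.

0.996

A(SAS expander) = MTBF/(MTBF+MTTR) = 29222/(29222+109.9) = 0.996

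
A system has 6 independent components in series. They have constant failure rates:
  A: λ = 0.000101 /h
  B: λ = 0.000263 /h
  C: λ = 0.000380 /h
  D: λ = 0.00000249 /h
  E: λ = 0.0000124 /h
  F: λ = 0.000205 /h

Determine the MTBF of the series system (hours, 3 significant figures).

1040

Series of exponential components: λ_sys = Σ λ_i
λ_sys = 0.000101 + 0.000263 + 0.000380 + 0.00000249 + 0.0000124 + 0.000205 = 9.6389e-04 /h
MTBF = 1 / λ_sys = 1040 h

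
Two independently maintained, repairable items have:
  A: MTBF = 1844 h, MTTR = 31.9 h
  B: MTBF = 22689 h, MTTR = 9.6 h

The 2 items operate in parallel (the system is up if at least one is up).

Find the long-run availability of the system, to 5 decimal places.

0.99999

A(A) = MTBF/(MTBF+MTTR) = 1844/(1844+31.9) = 0.982995
A(B) = MTBF/(MTBF+MTTR) = 22689/(22689+9.6) = 0.999577
Parallel availability: 1 − (1 − 0.982995)(1 − 0.999577) = 0.99999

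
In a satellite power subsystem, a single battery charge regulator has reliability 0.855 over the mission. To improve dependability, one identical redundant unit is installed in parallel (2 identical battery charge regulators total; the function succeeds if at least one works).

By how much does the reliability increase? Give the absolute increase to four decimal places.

0.1240

R_before = 0.855
R_after = 1 − (1 − 0.855)^2 = 0.9790
ΔR = 0.9790 − 0.855 = 0.1240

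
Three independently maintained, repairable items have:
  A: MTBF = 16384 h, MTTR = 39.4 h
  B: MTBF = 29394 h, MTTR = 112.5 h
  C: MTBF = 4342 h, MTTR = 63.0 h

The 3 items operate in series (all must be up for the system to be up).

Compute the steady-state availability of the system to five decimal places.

0.97958

A(A) = MTBF/(MTBF+MTTR) = 16384/(16384+39.4) = 0.997601
A(B) = MTBF/(MTBF+MTTR) = 29394/(29394+112.5) = 0.996187
A(C) = MTBF/(MTBF+MTTR) = 4342/(4342+63.0) = 0.985698
Series availability: 0.997601 × 0.996187 × 0.985698 = 0.97958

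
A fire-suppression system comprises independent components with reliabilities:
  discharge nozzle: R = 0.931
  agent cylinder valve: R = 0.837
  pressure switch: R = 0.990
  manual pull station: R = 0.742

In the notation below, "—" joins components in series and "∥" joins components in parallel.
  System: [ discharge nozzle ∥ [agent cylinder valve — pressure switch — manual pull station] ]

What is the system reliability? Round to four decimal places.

0.9734

Series (agent cylinder valve, pressure switch, and manual pull station): 0.837000 × 0.990000 × 0.742000 = 0.614843
Parallel (discharge nozzle and [0.614843]): 1 − (1 − 0.931000)(1 − 0.614843) = 0.9734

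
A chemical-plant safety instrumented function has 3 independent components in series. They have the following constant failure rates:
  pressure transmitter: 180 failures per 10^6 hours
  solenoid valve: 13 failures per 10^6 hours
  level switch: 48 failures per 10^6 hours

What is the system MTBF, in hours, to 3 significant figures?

4150

Series of exponential components: λ_sys = Σ λ_i
λ_sys = 0.00018 + 0.000013 + 0.000048 = 2.4100e-04 /h
MTBF = 1 / λ_sys = 4150 h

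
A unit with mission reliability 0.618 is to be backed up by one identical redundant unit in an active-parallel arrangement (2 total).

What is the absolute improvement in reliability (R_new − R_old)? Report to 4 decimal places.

R_before = 0.618
R_after = 1 − (1 − 0.618)^2 = 0.8541
ΔR = 0.8541 − 0.618 = 0.2361

0.2361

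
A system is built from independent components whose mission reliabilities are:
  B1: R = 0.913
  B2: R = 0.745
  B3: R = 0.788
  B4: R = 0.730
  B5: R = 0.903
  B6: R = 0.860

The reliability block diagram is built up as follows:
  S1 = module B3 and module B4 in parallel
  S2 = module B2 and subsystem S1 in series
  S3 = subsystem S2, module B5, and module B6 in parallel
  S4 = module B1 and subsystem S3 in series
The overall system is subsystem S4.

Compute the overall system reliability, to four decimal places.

0.9093

Parallel (B3 and B4): 1 − (1 − 0.788000)(1 − 0.730000) = 0.942760
Series (B2 and [0.942760]): 0.745000 × 0.942760 = 0.702356
Parallel ([0.702356], B5, and B6): 1 − (1 − 0.702356)(1 − 0.903000)(1 − 0.860000) = 0.995958
Series (B1 and [0.995958]): 0.913000 × 0.995958 = 0.9093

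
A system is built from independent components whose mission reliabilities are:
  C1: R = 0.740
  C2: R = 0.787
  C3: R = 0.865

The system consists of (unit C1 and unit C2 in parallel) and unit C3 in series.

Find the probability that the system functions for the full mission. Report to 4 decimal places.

0.8171

Parallel (C1 and C2): 1 − (1 − 0.740000)(1 − 0.787000) = 0.944620
Series ([0.944620] and C3): 0.944620 × 0.865000 = 0.8171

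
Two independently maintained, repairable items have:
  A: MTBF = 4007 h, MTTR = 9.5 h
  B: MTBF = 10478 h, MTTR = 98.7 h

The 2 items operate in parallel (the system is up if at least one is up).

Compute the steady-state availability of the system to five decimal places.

0.99998

A(A) = MTBF/(MTBF+MTTR) = 4007/(4007+9.5) = 0.997635
A(B) = MTBF/(MTBF+MTTR) = 10478/(10478+98.7) = 0.990668
Parallel availability: 1 − (1 − 0.997635)(1 − 0.990668) = 0.99998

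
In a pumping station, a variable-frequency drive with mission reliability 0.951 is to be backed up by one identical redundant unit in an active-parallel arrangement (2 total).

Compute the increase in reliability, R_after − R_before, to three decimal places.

R_before = 0.951
R_after = 1 − (1 − 0.951)^2 = 0.998
ΔR = 0.998 − 0.951 = 0.047

0.047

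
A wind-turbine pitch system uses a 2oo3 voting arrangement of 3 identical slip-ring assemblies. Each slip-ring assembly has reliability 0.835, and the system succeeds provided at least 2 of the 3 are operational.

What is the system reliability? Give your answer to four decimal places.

R = Σ_{i=2}^{3} C(3,i) p^i (1−p)^{3−i} with p = 0.835
C(3,2)·0.835^2·0.165^1 = 0.345126
C(3,3)·0.835^3·0.165^0 = 0.582183
Sum = 0.9273

0.9273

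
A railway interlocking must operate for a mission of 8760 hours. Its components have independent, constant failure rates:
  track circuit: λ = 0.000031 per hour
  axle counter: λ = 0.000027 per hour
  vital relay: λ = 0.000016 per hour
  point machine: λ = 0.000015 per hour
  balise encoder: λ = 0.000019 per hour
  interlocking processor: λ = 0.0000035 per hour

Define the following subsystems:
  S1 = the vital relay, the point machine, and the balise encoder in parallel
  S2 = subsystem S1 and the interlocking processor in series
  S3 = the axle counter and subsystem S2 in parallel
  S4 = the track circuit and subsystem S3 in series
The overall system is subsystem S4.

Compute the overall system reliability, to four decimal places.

R(track circuit) = exp(−0.000031 × 8760) = 0.762190
R(axle counter) = exp(−0.000027 × 8760) = 0.789370
R(vital relay) = exp(−0.000016 × 8760) = 0.869219
R(point machine) = exp(−0.000015 × 8760) = 0.876867
R(balise encoder) = exp(−0.000019 × 8760) = 0.846674
R(interlocking processor) = exp(−0.0000035 × 8760) = 0.969805
Parallel (vital relay, point machine, and balise encoder): 1 − (1 − 0.869219)(1 − 0.876867)(1 − 0.846674) = 0.997531
Series ([0.997531] and interlocking processor): 0.997531 × 0.969805 = 0.967411
Parallel (axle counter and [0.967411]): 1 − (1 − 0.789370)(1 − 0.967411) = 0.993136
Series (track circuit and [0.993136]): 0.762190 × 0.993136 = 0.7570

0.7570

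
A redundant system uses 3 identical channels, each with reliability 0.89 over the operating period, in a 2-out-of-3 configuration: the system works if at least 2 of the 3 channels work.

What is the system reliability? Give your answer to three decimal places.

0.966

R = Σ_{i=2}^{3} C(3,i) p^i (1−p)^{3−i} with p = 0.89
C(3,2)·0.89^2·0.11^1 = 0.26139
C(3,3)·0.89^3·0.11^0 = 0.70497
Sum = 0.966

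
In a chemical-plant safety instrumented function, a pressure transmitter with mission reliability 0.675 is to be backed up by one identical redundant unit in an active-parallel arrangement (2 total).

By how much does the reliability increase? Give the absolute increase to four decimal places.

0.2194

R_before = 0.675
R_after = 1 − (1 − 0.675)^2 = 0.8944
ΔR = 0.8944 − 0.675 = 0.2194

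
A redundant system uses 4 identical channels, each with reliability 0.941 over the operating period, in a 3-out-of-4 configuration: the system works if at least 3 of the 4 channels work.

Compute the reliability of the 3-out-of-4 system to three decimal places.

R = Σ_{i=3}^{4} C(4,i) p^i (1−p)^{4−i} with p = 0.941
C(4,3)·0.941^3·0.059^1 = 0.19664
C(4,4)·0.941^4·0.059^0 = 0.78408
Sum = 0.981

0.981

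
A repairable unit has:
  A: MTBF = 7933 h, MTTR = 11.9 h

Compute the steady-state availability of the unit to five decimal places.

0.99850

A(A) = MTBF/(MTBF+MTTR) = 7933/(7933+11.9) = 0.99850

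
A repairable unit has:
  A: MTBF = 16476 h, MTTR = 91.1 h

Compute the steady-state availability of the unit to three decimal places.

0.995

A(A) = MTBF/(MTBF+MTTR) = 16476/(16476+91.1) = 0.995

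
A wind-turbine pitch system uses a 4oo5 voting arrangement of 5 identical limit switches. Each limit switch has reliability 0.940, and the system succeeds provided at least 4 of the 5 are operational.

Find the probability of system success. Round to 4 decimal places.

R = Σ_{i=4}^{5} C(5,i) p^i (1−p)^{5−i} with p = 0.940
C(5,4)·0.940^4·0.060^1 = 0.234225
C(5,5)·0.940^5·0.060^0 = 0.733904
Sum = 0.9681

0.9681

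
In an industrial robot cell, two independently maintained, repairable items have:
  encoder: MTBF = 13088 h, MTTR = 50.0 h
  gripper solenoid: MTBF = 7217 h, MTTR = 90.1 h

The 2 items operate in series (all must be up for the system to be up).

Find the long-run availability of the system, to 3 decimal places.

A(encoder) = MTBF/(MTBF+MTTR) = 13088/(13088+50.0) = 0.996194
A(gripper solenoid) = MTBF/(MTBF+MTTR) = 7217/(7217+90.1) = 0.987670
Series availability: 0.996194 × 0.987670 = 0.984

0.984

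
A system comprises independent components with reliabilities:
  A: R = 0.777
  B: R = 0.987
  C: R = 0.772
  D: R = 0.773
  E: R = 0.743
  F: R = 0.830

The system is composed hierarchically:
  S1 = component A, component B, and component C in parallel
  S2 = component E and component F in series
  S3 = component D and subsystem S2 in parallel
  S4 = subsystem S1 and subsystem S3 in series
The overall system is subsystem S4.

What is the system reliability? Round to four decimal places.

0.9124

Parallel (A, B, and C): 1 − (1 − 0.777000)(1 − 0.987000)(1 − 0.772000) = 0.999339
Series (E and F): 0.743000 × 0.830000 = 0.616690
Parallel (D and [0.616690]): 1 − (1 − 0.773000)(1 − 0.616690) = 0.912989
Series ([0.999339] and [0.912989]): 0.999339 × 0.912989 = 0.9124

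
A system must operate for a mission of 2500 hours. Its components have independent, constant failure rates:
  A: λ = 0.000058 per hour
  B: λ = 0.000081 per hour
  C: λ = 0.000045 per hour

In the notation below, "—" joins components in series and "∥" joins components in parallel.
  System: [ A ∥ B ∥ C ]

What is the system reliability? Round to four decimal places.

R(A) = exp(−0.000058 × 2500) = 0.865022
R(B) = exp(−0.000081 × 2500) = 0.816686
R(C) = exp(−0.000045 × 2500) = 0.893597
Parallel (A, B, and C): 1 − (1 − 0.865022)(1 − 0.816686)(1 − 0.893597) = 0.9974

0.9974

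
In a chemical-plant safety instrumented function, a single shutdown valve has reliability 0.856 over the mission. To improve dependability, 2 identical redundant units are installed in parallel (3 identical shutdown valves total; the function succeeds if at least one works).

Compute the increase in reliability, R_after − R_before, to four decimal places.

R_before = 0.856
R_after = 1 − (1 − 0.856)^3 = 0.9970
ΔR = 0.9970 − 0.856 = 0.1410

0.1410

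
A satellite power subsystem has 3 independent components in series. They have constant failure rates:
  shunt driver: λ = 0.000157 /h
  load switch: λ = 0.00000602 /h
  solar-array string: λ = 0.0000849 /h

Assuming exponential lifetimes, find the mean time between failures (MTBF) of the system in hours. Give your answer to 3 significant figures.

4030

Series of exponential components: λ_sys = Σ λ_i
λ_sys = 0.000157 + 0.00000602 + 0.0000849 = 2.4792e-04 /h
MTBF = 1 / λ_sys = 4030 h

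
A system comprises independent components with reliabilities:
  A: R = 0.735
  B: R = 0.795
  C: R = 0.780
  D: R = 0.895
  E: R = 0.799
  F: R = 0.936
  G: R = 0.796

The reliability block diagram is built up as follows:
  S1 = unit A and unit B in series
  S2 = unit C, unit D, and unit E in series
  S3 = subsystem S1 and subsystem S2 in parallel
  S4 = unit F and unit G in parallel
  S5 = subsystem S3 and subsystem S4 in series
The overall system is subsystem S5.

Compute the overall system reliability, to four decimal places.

0.8055

Series (A and B): 0.735000 × 0.795000 = 0.584325
Series (C, D, and E): 0.780000 × 0.895000 × 0.799000 = 0.557782
Parallel ([0.584325] and [0.557782]): 1 − (1 − 0.584325)(1 − 0.557782) = 0.816181
Parallel (F and G): 1 − (1 − 0.936000)(1 − 0.796000) = 0.986944
Series ([0.816181] and [0.986944]): 0.816181 × 0.986944 = 0.8055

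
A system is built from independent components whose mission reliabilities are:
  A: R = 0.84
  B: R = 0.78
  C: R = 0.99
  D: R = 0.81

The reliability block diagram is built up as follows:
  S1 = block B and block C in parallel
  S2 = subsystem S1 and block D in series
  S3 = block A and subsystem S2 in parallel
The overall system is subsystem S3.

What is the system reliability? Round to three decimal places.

0.969

Parallel (B and C): 1 − (1 − 0.78000)(1 − 0.99000) = 0.99780
Series ([0.99780] and D): 0.99780 × 0.81000 = 0.80822
Parallel (A and [0.80822]): 1 − (1 − 0.84000)(1 − 0.80822) = 0.969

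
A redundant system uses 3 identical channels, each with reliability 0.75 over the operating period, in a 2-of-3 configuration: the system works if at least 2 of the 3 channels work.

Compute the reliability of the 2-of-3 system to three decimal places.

R = Σ_{i=2}^{3} C(3,i) p^i (1−p)^{3−i} with p = 0.75
C(3,2)·0.75^2·0.25^1 = 0.42188
C(3,3)·0.75^3·0.25^0 = 0.42188
Sum = 0.844

0.844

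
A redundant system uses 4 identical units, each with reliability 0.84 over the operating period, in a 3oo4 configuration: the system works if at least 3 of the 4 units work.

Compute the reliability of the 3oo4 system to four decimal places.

R = Σ_{i=3}^{4} C(4,i) p^i (1−p)^{4−i} with p = 0.84
C(4,3)·0.84^3·0.16^1 = 0.379331
C(4,4)·0.84^4·0.16^0 = 0.497871
Sum = 0.8772

0.8772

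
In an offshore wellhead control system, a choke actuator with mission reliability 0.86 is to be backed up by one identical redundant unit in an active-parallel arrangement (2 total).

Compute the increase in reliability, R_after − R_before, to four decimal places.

R_before = 0.86
R_after = 1 − (1 − 0.86)^2 = 0.9804
ΔR = 0.9804 − 0.86 = 0.1204

0.1204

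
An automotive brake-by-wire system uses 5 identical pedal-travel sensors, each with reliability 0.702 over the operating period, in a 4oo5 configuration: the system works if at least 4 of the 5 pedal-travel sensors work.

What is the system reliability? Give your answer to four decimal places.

R = Σ_{i=4}^{5} C(5,i) p^i (1−p)^{5−i} with p = 0.702
C(5,4)·0.702^4·0.298^1 = 0.361855
C(5,5)·0.702^5·0.298^0 = 0.170485
Sum = 0.5323

0.5323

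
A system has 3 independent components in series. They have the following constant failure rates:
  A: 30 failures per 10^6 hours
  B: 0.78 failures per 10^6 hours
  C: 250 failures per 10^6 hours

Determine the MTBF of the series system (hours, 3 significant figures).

Series of exponential components: λ_sys = Σ λ_i
λ_sys = 0.000030 + 0.00000078 + 0.00025 = 2.8078e-04 /h
MTBF = 1 / λ_sys = 3560 h

3560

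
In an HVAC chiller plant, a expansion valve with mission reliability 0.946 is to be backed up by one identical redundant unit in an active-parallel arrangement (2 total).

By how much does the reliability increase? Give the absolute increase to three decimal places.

R_before = 0.946
R_after = 1 − (1 − 0.946)^2 = 0.997
ΔR = 0.997 − 0.946 = 0.051

0.051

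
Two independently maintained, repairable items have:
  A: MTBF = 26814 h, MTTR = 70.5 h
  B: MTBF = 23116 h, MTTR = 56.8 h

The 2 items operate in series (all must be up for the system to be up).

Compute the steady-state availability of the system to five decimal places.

0.99493

A(A) = MTBF/(MTBF+MTTR) = 26814/(26814+70.5) = 0.997378
A(B) = MTBF/(MTBF+MTTR) = 23116/(23116+56.8) = 0.997549
Series availability: 0.997378 × 0.997549 = 0.99493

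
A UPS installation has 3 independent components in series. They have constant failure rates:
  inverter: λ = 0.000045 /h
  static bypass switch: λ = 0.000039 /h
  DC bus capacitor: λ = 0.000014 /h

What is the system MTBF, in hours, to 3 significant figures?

10200

Series of exponential components: λ_sys = Σ λ_i
λ_sys = 0.000045 + 0.000039 + 0.000014 = 9.8000e-05 /h
MTBF = 1 / λ_sys = 10200 h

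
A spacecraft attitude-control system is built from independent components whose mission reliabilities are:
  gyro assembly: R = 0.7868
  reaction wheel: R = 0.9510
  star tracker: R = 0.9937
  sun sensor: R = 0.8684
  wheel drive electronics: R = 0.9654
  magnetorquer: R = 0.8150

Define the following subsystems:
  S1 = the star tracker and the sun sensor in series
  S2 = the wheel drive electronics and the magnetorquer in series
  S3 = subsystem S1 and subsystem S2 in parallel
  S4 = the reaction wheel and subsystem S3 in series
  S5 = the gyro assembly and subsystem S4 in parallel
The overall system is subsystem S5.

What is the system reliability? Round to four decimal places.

0.9836

Series (star tracker and sun sensor): 0.993700 × 0.868400 = 0.862929
Series (wheel drive electronics and magnetorquer): 0.965400 × 0.815000 = 0.786801
Parallel ([0.862929] and [0.786801]): 1 − (1 − 0.862929)(1 − 0.786801) = 0.970777
Series (reaction wheel and [0.970777]): 0.951000 × 0.970777 = 0.923209
Parallel (gyro assembly and [0.923209]): 1 − (1 − 0.786800)(1 − 0.923209) = 0.9836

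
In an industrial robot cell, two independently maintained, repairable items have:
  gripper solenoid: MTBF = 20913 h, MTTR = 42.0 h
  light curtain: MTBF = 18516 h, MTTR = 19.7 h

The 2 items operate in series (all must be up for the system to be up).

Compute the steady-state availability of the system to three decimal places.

0.997

A(gripper solenoid) = MTBF/(MTBF+MTTR) = 20913/(20913+42.0) = 0.997996
A(light curtain) = MTBF/(MTBF+MTTR) = 18516/(18516+19.7) = 0.998937
Series availability: 0.997996 × 0.998937 = 0.997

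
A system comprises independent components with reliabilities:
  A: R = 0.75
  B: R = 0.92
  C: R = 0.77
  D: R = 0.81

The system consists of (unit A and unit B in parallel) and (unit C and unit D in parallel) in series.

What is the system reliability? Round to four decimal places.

Parallel (A and B): 1 − (1 − 0.750000)(1 − 0.920000) = 0.980000
Parallel (C and D): 1 − (1 − 0.770000)(1 − 0.810000) = 0.956300
Series ([0.980000] and [0.956300]): 0.980000 × 0.956300 = 0.9372

0.9372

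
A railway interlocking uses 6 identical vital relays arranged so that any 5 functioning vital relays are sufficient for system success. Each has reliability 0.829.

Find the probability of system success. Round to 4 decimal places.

R = Σ_{i=5}^{6} C(6,i) p^i (1−p)^{6−i} with p = 0.829
C(6,5)·0.829^5·0.171^1 = 0.401717
C(6,6)·0.829^6·0.171^0 = 0.324584
Sum = 0.7263

0.7263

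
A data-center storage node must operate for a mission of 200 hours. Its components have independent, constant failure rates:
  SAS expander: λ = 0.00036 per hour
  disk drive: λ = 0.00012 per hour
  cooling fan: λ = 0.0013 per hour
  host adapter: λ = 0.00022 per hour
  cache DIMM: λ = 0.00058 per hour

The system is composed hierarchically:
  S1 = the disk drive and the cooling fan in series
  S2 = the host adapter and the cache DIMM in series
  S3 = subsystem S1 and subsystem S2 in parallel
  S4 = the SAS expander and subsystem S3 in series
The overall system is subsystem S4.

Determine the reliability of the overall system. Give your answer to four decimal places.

0.8965

R(SAS expander) = exp(−0.00036 × 200) = 0.930531
R(disk drive) = exp(−0.00012 × 200) = 0.976286
R(cooling fan) = exp(−0.0013 × 200) = 0.771052
R(host adapter) = exp(−0.00022 × 200) = 0.956954
R(cache DIMM) = exp(−0.00058 × 200) = 0.890475
Series (disk drive and cooling fan): 0.976286 × 0.771052 = 0.752767
Series (host adapter and cache DIMM): 0.956954 × 0.890475 = 0.852144
Parallel ([0.752767] and [0.852144]): 1 − (1 − 0.752767)(1 − 0.852144) = 0.963445
Series (SAS expander and [0.963445]): 0.930531 × 0.963445 = 0.8965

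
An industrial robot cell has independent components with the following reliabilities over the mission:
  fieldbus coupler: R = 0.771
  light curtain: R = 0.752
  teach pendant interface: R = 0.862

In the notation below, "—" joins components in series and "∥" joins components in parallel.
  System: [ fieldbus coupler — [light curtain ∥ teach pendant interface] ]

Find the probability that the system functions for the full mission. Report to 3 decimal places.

Parallel (light curtain and teach pendant interface): 1 − (1 − 0.75200)(1 − 0.86200) = 0.96578
Series (fieldbus coupler and [0.96578]): 0.77100 × 0.96578 = 0.745

0.745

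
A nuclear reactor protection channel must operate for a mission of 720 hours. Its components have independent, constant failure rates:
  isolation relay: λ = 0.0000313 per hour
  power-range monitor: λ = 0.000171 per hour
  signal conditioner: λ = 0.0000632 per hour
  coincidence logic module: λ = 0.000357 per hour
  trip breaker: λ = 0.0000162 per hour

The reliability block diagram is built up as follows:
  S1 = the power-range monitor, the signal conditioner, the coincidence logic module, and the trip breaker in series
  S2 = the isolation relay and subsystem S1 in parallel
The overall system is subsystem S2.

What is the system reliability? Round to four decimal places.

0.9921

R(isolation relay) = exp(−0.0000313 × 720) = 0.977716
R(power-range monitor) = exp(−0.000171 × 720) = 0.884158
R(signal conditioner) = exp(−0.0000632 × 720) = 0.955516
R(coincidence logic module) = exp(−0.000357 × 720) = 0.773337
R(trip breaker) = exp(−0.0000162 × 720) = 0.988404
Series (power-range monitor, signal conditioner, coincidence logic module, and trip breaker): 0.884158 × 0.955516 × 0.773337 × 0.988404 = 0.645760
Parallel (isolation relay and [0.645760]): 1 − (1 − 0.977716)(1 − 0.645760) = 0.9921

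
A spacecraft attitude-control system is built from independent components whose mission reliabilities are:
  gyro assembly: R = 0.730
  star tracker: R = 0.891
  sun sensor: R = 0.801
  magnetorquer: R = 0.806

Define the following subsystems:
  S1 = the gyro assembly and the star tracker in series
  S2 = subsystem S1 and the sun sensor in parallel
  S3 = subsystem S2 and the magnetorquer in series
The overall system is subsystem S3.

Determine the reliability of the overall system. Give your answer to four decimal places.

Series (gyro assembly and star tracker): 0.730000 × 0.891000 = 0.650430
Parallel ([0.650430] and sun sensor): 1 − (1 − 0.650430)(1 − 0.801000) = 0.930436
Series ([0.930436] and magnetorquer): 0.930436 × 0.806000 = 0.7499

0.7499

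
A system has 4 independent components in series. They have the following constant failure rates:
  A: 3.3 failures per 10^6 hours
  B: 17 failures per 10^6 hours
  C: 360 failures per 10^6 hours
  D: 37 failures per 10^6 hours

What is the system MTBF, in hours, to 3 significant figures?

Series of exponential components: λ_sys = Σ λ_i
λ_sys = 0.0000033 + 0.000017 + 0.00036 + 0.000037 = 4.1730e-04 /h
MTBF = 1 / λ_sys = 2400 h

2400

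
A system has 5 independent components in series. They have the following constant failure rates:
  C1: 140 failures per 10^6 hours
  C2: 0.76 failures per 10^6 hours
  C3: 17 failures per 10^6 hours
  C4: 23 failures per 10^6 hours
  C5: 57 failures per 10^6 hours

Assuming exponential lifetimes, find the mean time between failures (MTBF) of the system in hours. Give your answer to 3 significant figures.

Series of exponential components: λ_sys = Σ λ_i
λ_sys = 0.00014 + 0.00000076 + 0.000017 + 0.000023 + 0.000057 = 2.3776e-04 /h
MTBF = 1 / λ_sys = 4210 h

4210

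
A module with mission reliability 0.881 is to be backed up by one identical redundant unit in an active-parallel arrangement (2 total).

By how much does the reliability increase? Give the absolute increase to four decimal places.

R_before = 0.881
R_after = 1 − (1 − 0.881)^2 = 0.9858
ΔR = 0.9858 − 0.881 = 0.1048

0.1048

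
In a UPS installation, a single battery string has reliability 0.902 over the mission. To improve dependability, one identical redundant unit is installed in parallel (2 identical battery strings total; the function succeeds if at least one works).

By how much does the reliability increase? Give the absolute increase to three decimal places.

0.088

R_before = 0.902
R_after = 1 − (1 − 0.902)^2 = 0.990
ΔR = 0.990 − 0.902 = 0.088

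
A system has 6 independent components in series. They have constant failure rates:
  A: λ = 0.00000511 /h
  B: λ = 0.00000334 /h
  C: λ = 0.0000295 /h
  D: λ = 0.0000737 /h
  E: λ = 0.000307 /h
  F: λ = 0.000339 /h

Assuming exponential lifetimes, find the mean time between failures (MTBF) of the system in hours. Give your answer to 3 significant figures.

1320

Series of exponential components: λ_sys = Σ λ_i
λ_sys = 0.00000511 + 0.00000334 + 0.0000295 + 0.0000737 + 0.000307 + 0.000339 = 7.5765e-04 /h
MTBF = 1 / λ_sys = 1320 h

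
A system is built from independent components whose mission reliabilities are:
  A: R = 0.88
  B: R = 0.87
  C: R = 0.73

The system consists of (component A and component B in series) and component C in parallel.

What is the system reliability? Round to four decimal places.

Series (A and B): 0.880000 × 0.870000 = 0.765600
Parallel ([0.765600] and C): 1 − (1 − 0.765600)(1 − 0.730000) = 0.9367

0.9367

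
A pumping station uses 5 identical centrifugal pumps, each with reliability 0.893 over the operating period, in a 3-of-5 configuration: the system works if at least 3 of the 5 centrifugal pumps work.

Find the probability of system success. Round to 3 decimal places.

R = Σ_{i=3}^{5} C(5,i) p^i (1−p)^{5−i} with p = 0.893
C(5,3)·0.893^3·0.107^2 = 0.08153
C(5,4)·0.893^4·0.107^1 = 0.34022
C(5,5)·0.893^5·0.107^0 = 0.56788
Sum = 0.990

0.990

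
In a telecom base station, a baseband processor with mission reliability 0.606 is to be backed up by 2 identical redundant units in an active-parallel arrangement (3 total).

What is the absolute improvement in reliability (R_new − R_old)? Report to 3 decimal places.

0.333

R_before = 0.606
R_after = 1 − (1 − 0.606)^3 = 0.939
ΔR = 0.939 − 0.606 = 0.333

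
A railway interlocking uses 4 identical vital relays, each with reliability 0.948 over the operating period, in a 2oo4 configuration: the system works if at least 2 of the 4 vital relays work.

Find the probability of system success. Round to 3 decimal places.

0.999

R = Σ_{i=2}^{4} C(4,i) p^i (1−p)^{4−i} with p = 0.948
C(4,2)·0.948^2·0.052^2 = 0.01458
C(4,3)·0.948^3·0.052^1 = 0.17721
C(4,4)·0.948^4·0.052^0 = 0.80767
Sum = 0.999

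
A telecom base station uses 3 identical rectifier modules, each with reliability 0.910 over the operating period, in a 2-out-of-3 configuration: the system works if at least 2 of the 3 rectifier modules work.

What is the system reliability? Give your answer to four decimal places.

R = Σ_{i=2}^{3} C(3,i) p^i (1−p)^{3−i} with p = 0.910
C(3,2)·0.910^2·0.090^1 = 0.223587
C(3,3)·0.910^3·0.090^0 = 0.753571
Sum = 0.9772

0.9772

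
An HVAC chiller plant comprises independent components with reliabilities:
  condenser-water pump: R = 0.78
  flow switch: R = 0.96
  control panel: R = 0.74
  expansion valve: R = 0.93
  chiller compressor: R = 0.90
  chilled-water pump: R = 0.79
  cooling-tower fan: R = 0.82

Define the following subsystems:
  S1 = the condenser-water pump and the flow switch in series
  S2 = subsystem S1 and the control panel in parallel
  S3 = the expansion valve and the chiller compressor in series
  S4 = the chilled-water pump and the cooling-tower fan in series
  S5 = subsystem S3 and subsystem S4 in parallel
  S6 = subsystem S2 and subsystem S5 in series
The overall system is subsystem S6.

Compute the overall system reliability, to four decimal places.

0.8810

Series (condenser-water pump and flow switch): 0.780000 × 0.960000 = 0.748800
Parallel ([0.748800] and control panel): 1 − (1 − 0.748800)(1 − 0.740000) = 0.934688
Series (expansion valve and chiller compressor): 0.930000 × 0.900000 = 0.837000
Series (chilled-water pump and cooling-tower fan): 0.790000 × 0.820000 = 0.647800
Parallel ([0.837000] and [0.647800]): 1 − (1 − 0.837000)(1 − 0.647800) = 0.942591
Series ([0.934688] and [0.942591]): 0.934688 × 0.942591 = 0.8810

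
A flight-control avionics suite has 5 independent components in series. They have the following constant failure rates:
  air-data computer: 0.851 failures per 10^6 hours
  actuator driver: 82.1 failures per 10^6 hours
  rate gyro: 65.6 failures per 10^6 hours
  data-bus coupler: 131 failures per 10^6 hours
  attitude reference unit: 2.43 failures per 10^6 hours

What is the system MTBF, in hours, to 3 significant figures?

3550

Series of exponential components: λ_sys = Σ λ_i
λ_sys = 0.000000851 + 0.0000821 + 0.0000656 + 0.000131 + 0.00000243 = 2.8198e-04 /h
MTBF = 1 / λ_sys = 3550 h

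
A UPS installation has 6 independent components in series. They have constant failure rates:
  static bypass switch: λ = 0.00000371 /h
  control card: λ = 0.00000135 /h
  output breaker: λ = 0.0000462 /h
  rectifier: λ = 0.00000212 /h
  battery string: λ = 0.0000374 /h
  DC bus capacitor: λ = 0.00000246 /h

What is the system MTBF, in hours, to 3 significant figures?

Series of exponential components: λ_sys = Σ λ_i
λ_sys = 0.00000371 + 0.00000135 + 0.0000462 + 0.00000212 + 0.0000374 + 0.00000246 = 9.3240e-05 /h
MTBF = 1 / λ_sys = 10700 h

10700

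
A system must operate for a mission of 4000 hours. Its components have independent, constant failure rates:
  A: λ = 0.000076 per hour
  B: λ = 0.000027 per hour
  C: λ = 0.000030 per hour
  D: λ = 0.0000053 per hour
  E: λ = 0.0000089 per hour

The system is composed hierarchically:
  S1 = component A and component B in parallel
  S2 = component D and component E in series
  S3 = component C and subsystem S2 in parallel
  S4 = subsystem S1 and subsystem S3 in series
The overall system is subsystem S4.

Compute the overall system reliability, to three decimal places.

R(A) = exp(−0.000076 × 4000) = 0.73786
R(B) = exp(−0.000027 × 4000) = 0.89763
R(C) = exp(−0.000030 × 4000) = 0.88692
R(D) = exp(−0.0000053 × 4000) = 0.97902
R(E) = exp(−0.0000089 × 4000) = 0.96503
Parallel (A and B): 1 − (1 − 0.73786)(1 − 0.89763) = 0.97316
Series (D and E): 0.97902 × 0.96503 = 0.94478
Parallel (C and [0.94478]): 1 − (1 − 0.88692)(1 − 0.94478) = 0.99376
Series ([0.97316] and [0.99376]): 0.97316 × 0.99376 = 0.967

0.967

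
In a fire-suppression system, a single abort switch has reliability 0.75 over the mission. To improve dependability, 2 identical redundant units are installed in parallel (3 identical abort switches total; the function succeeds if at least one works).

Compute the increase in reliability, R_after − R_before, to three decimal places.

R_before = 0.75
R_after = 1 − (1 − 0.75)^3 = 0.984
ΔR = 0.984 − 0.75 = 0.234

0.234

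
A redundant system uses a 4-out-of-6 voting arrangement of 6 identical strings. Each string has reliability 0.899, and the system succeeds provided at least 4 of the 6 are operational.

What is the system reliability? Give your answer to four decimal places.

0.9837

R = Σ_{i=4}^{6} C(6,i) p^i (1−p)^{6−i} with p = 0.899
C(6,4)·0.899^4·0.101^2 = 0.099948
C(6,5)·0.899^5·0.101^1 = 0.355853
C(6,6)·0.899^6·0.101^0 = 0.527908
Sum = 0.9837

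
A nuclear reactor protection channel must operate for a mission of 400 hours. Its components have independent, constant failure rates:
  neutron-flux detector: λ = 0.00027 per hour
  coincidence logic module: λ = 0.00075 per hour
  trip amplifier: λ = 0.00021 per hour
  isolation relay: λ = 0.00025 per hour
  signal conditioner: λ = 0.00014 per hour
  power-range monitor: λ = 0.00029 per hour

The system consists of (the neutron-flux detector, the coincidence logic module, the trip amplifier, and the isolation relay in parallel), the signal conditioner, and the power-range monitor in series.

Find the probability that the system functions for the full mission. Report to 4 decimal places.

R(neutron-flux detector) = exp(−0.00027 × 400) = 0.897628
R(coincidence logic module) = exp(−0.00075 × 400) = 0.740818
R(trip amplifier) = exp(−0.00021 × 400) = 0.919431
R(isolation relay) = exp(−0.00025 × 400) = 0.904837
R(signal conditioner) = exp(−0.00014 × 400) = 0.945539
R(power-range monitor) = exp(−0.00029 × 400) = 0.890475
Parallel (neutron-flux detector, coincidence logic module, trip amplifier, and isolation relay): 1 − (1 − 0.897628)(1 − 0.740818)(1 − 0.919431)(1 − 0.904837) = 0.999797
Series ([0.999797], signal conditioner, and power-range monitor): 0.999797 × 0.945539 × 0.890475 = 0.8418

0.8418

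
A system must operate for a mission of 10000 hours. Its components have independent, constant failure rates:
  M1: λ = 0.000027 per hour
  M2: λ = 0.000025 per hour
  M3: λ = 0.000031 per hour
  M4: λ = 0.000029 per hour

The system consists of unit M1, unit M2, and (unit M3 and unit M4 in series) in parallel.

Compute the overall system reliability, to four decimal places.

0.9764

R(M1) = exp(−0.000027 × 10000) = 0.763379
R(M2) = exp(−0.000025 × 10000) = 0.778801
R(M3) = exp(−0.000031 × 10000) = 0.733447
R(M4) = exp(−0.000029 × 10000) = 0.748264
Series (M3 and M4): 0.733447 × 0.748264 = 0.548812
Parallel (M1, M2, and [0.548812]): 1 − (1 − 0.763379)(1 − 0.778801)(1 − 0.548812) = 0.9764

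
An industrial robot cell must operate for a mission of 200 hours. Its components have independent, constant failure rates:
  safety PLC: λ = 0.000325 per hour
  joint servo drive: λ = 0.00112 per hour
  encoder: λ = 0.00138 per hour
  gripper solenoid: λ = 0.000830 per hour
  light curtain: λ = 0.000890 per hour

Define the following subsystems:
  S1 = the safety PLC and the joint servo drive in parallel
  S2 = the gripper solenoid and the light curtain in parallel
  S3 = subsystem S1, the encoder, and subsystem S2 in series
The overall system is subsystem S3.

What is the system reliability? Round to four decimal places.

0.7305

R(safety PLC) = exp(−0.000325 × 200) = 0.937067
R(joint servo drive) = exp(−0.00112 × 200) = 0.799315
R(encoder) = exp(−0.00138 × 200) = 0.758813
R(gripper solenoid) = exp(−0.000830 × 200) = 0.847046
R(light curtain) = exp(−0.000890 × 200) = 0.836942
Parallel (safety PLC and joint servo drive): 1 − (1 − 0.937067)(1 − 0.799315) = 0.987370
Parallel (gripper solenoid and light curtain): 1 − (1 − 0.847046)(1 − 0.836942) = 0.975060
Series ([0.987370], encoder, and [0.975060]): 0.987370 × 0.758813 × 0.975060 = 0.7305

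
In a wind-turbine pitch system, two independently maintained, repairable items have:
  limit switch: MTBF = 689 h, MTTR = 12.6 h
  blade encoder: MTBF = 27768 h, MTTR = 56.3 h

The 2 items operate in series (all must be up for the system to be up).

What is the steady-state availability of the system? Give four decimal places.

0.9801

A(limit switch) = MTBF/(MTBF+MTTR) = 689/(689+12.6) = 0.982041
A(blade encoder) = MTBF/(MTBF+MTTR) = 27768/(27768+56.3) = 0.997977
Series availability: 0.982041 × 0.997977 = 0.9801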